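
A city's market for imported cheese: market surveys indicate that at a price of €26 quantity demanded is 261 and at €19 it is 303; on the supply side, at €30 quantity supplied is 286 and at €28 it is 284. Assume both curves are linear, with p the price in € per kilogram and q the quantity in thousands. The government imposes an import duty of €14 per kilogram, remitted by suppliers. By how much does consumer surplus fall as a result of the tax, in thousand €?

Demand slope: (303 − 261)/(19 − 26) = -6, so qd = 417 − 6p.
Supply slope: (284 − 286)/(28 − 30) = 1, so qs = p + 256.
Without the tax, 417 − 6p = p + 256 gives 7p = 161, so p* = €23 and q* = 279.
With the tax collected from suppliers, supply shifts: qs = (p − 14) + 256.
Solving gives q = 267 with consumers paying €25 and suppliers receiving €11 (the €14 wedge).
ΔCS is the trapezoid between Q = 267 and Q = 279 of height €2: ½ · (279 + 267) · 2 = €546.

Consumer surplus falls by €546 thousand.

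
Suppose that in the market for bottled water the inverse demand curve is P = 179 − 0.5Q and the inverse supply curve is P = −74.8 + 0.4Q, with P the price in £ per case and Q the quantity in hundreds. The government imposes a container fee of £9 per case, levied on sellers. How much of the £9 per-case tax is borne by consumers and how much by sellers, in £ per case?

Rewrite in direct form: Qd = 358 − 2P and Qs = 2.5P + 187.
Without the tax, 358 − 2P = 2.5P + 187 gives 4.5P = 171, so P* = £38 and Q* = 282.
With the tax collected from sellers, supply shifts: Qs = 2.5(P − 9) + 187.
Solving gives Q = 272 with consumers paying £43 and sellers receiving £34 (the £9 wedge).
Burden on consumers: £5; on sellers: £4. (They sum to £9.)
The less price-elastic side of the market bears the larger share of a per-unit tax.

Consumers bear £5 per case; sellers bear £4 per case.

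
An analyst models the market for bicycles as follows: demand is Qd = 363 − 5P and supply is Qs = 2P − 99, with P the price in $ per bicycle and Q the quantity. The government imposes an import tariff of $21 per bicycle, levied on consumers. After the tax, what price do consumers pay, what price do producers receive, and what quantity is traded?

Without the tax, 363 − 5P = 2P − 99 gives 7P = 462, so P* = $66 and Q* = 33.
With the tax collected from consumers, demand (in seller-price terms) shifts: Qd = 363 − 5(P + 21).
Solving gives Q = 3 with consumers paying $72 and producers receiving $51 (the $21 wedge).

Consumers pay $72; producers receive $51; quantity = 3.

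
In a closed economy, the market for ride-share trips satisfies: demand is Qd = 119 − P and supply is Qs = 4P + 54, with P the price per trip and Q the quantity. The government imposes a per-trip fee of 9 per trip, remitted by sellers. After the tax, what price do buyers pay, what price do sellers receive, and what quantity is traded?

Before the tax: set 119 − P = 4P + 54 → P* = 13, Q* = 106.
With the tax collected from sellers, supply shifts: Qs = 4(P − 9) + 54.
Solving gives Q = 98.8 with buyers paying 20.2 and sellers receiving 11.2 (the 9 wedge).
The less price-elastic side of the market bears the larger share of a per-unit tax.

Buyers pay 20.2; sellers receive 11.2; quantity = 98.8.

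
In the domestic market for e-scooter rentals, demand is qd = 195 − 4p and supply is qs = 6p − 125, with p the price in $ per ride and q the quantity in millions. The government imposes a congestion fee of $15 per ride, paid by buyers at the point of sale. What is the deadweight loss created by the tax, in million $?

Without the tax, 195 − 4p = 6p − 125 gives 10p = 320, so p* = $32 and q* = 67.
With the tax collected from buyers, demand (in seller-price terms) shifts: qd = 195 − 4(p + 15).
Solving gives q = 31 with buyers paying $41 and suppliers receiving $26 (the $15 wedge).
Quantity falls by |ΔQ| = |67 − 31| = 36.
DWL = ½ · t · |ΔQ| = ½ · 15 · 36 = $270.

Deadweight loss = $270 million.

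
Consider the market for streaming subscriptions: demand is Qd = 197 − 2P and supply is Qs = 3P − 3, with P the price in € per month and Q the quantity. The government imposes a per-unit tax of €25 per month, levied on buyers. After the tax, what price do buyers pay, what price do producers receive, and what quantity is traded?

Buyers pay €55; producers receive €30; quantity = 87.

Before the tax: set 197 − 2P = 3P − 3 → P* = €40, Q* = 117.
With the tax collected from buyers, demand (in seller-price terms) shifts: Qd = 197 − 2(P + 25).
New equilibrium: buyers pay €55, producers receive €30, Q = 87. (Wedge: Pb − Ps = 25.)
The less price-elastic side of the market bears the larger share of a per-unit tax.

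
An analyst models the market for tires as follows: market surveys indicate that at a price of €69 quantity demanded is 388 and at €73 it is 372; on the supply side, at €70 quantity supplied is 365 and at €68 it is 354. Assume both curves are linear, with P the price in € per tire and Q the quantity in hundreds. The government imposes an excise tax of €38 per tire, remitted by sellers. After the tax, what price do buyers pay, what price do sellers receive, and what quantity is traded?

Buyers pay €94; sellers receive €56; quantity = 288.

Demand slope: (372 − 388)/(73 − 69) = -4, so Qd = 664 − 4P.
Supply slope: (354 − 365)/(68 − 70) = 5.5, so Qs = 5.5P − 20.
Before the tax: set 664 − 4P = 5.5P − 20 → P* = €72, Q* = 376.
With the tax collected from sellers, supply shifts: Qs = 5.5(P − 38) − 20.
Solving gives Q = 288 with buyers paying €94 and sellers receiving €56 (the €38 wedge).
The less price-elastic side of the market bears the larger share of a per-unit tax.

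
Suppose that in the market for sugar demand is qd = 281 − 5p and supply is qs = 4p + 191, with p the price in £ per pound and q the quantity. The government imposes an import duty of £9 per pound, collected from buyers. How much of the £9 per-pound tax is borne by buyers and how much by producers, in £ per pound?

Before the tax: set 281 − 5p = 4p + 191 → p* = £10, q* = 231.
With the tax collected from buyers, demand (in seller-price terms) shifts: qd = 281 − 5(p + 9).
New equilibrium: buyers pay £14, producers receive £5, q = 211. (Wedge: pb − ps = 9.)
Burden on buyers: £4; on producers: £5. (They sum to £9.)
The less price-elastic side of the market bears the larger share of a per-unit tax.

Buyers bear £4 per pound; producers bear £5 per pound.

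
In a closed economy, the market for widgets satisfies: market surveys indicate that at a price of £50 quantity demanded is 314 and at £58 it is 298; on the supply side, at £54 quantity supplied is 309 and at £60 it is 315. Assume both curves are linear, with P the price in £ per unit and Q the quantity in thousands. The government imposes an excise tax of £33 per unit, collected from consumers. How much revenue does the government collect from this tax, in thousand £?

Tax revenue = £9438 thousand.

Demand slope: (298 − 314)/(58 − 50) = -2, so Qd = 414 − 2P.
Supply slope: (315 − 309)/(60 − 54) = 1, so Qs = P + 255.
Without the tax, 414 − 2P = P + 255 gives 3P = 159, so P* = £53 and Q* = 308.
With the tax collected from consumers, demand (in seller-price terms) shifts: Qd = 414 − 2(P + 33).
Solving gives Q = 286 with consumers paying £64 and sellers receiving £31 (the £33 wedge).
Revenue = t · Q = 33 · 286 = £9438.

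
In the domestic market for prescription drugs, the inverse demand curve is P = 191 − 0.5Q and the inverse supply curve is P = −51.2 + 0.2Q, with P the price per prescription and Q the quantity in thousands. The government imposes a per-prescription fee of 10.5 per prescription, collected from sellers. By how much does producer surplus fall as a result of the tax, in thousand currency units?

Producer surplus falls by 1015.5 thousand.

Inverting to Q(P) form: Qd = 382 − 2P; Qs = 5P + 256.
Without the tax, 382 − 2P = 5P + 256 gives 7P = 126, so P* = 18 and Q* = 346.
With the tax collected from sellers, supply shifts: Qs = 5(P − 10.5) + 256.
Solving gives Q = 331 with buyers paying 25.5 and sellers receiving 15 (the 10.5 wedge).
ΔPS is the trapezoid between Q = 331 and Q = 346 of height 3: ½ · (346 + 331) · 3 = 1015.5.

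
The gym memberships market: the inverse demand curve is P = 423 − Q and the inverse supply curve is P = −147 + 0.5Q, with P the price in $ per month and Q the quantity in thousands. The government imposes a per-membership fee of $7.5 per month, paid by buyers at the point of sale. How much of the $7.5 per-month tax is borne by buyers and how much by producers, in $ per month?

Rewrite in direct form: Qd = 423 − P and Qs = 2P + 294.
Before the tax: set 423 − P = 2P + 294 → P* = $43, Q* = 380.
With the tax collected from buyers, demand (in seller-price terms) shifts: Qd = 423 − (P + 7.5).
Solving gives Q = 375 with buyers paying $48 and producers receiving $40.5 (the $7.5 wedge).
Burden on buyers: $5; on producers: $2.5. (They sum to $7.5.)
The less price-elastic side of the market bears the larger share of a per-unit tax.

Buyers bear $5 per month; producers bear $2.5 per month.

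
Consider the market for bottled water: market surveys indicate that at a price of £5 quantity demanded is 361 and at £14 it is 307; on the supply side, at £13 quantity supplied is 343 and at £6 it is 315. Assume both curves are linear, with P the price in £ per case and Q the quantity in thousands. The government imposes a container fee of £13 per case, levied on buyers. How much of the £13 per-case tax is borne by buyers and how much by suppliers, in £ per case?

Buyers bear £5.2 per case; suppliers bear £7.8 per case.

Demand slope: (307 − 361)/(14 − 5) = -6, so Qd = 391 − 6P.
Supply slope: (315 − 343)/(6 − 13) = 4, so Qs = 4P + 291.
Without the tax, 391 − 6P = 4P + 291 gives 10P = 100, so P* = £10 and Q* = 331.
With the tax collected from buyers, demand (in seller-price terms) shifts: Qd = 391 − 6(P + 13).
Solving gives Q = 299.8 with buyers paying £15.2 and suppliers receiving £2.2 (the £13 wedge).
Burden on buyers: £5.2; on suppliers: £7.8. (They sum to £13.)
The less price-elastic side of the market bears the larger share of a per-unit tax.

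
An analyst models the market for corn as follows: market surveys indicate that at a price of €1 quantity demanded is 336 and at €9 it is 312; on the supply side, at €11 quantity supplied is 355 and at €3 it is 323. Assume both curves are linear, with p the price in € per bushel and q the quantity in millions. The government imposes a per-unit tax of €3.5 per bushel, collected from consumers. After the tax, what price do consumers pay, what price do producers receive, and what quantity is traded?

Demand slope: (312 − 336)/(9 − 1) = -3, so qd = 339 − 3p.
Supply slope: (323 − 355)/(3 − 11) = 4, so qs = 4p + 311.
Without the tax, 339 − 3p = 4p + 311 gives 7p = 28, so p* = €4 and q* = 327.
With the tax collected from consumers, demand (in seller-price terms) shifts: qd = 339 − 3(p + 3.5).
New equilibrium: consumers pay €6, producers receive €2.5, q = 321. (Wedge: pb − ps = 3.5.)

Consumers pay €6; producers receive €2.5; quantity = 321.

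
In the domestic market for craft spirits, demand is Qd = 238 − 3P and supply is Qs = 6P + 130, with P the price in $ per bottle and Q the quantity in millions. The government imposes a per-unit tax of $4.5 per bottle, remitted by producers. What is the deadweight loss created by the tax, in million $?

Without the tax, 238 − 3P = 6P + 130 gives 9P = 108, so P* = $12 and Q* = 202.
With the tax collected from producers, supply shifts: Qs = 6(P − 4.5) + 130.
Solving gives Q = 193 with consumers paying $15 and producers receiving $10.5 (the $4.5 wedge).
Quantity falls by |ΔQ| = |202 − 193| = 9.
DWL = ½ · t · |ΔQ| = ½ · 4.5 · 9 = $20.25.

Deadweight loss = $20.25 million.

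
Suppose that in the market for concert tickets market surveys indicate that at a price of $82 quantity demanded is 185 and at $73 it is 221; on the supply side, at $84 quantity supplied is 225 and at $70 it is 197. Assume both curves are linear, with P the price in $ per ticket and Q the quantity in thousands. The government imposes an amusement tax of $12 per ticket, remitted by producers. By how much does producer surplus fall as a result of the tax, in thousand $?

Producer surplus falls by $1608 thousand.

Demand slope: (221 − 185)/(73 − 82) = -4, so Qd = 513 − 4P.
Supply slope: (197 − 225)/(70 − 84) = 2, so Qs = 2P + 57.
Without the tax, 513 − 4P = 2P + 57 gives 6P = 456, so P* = $76 and Q* = 209.
With the tax collected from producers, supply shifts: Qs = 2(P − 12) + 57.
New equilibrium: consumers pay $80, producers receive $68, Q = 193. (Wedge: Pb − Ps = 12.)
ΔPS is the trapezoid between Q = 193 and Q = 209 of height $8: ½ · (209 + 193) · 8 = $1608.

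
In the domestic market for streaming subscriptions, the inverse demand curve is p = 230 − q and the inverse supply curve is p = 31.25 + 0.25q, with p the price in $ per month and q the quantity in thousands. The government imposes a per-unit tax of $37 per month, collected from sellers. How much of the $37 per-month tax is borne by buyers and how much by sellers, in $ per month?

Buyers bear $29.6 per month; sellers bear $7.4 per month.

Inverting to q(p) form: qd = 230 − p; qs = 4p − 125.
Without the tax, 230 − p = 4p − 125 gives 5p = 355, so p* = $71 and q* = 159.
With the tax collected from sellers, supply shifts: qs = 4(p − 37) − 125.
New equilibrium: buyers pay $100.6, sellers receive $63.6, q = 129.4. (Wedge: pb − ps = 37.)
Burden on buyers: $29.6; on sellers: $7.4. (They sum to $37.)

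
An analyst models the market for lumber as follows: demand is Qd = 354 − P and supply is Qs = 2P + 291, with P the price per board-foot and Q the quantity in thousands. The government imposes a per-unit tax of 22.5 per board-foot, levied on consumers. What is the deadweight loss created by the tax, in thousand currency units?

Without the tax, 354 − P = 2P + 291 gives 3P = 63, so P* = 21 and Q* = 333.
With the tax collected from consumers, demand (in seller-price terms) shifts: Qd = 354 − (P + 22.5).
Solving gives Q = 318 with consumers paying 36 and sellers receiving 13.5 (the 22.5 wedge).
Quantity falls by |ΔQ| = |333 − 318| = 15.
DWL = ½ · t · |ΔQ| = ½ · 22.5 · 15 = 168.75.

Deadweight loss = 168.75 thousand.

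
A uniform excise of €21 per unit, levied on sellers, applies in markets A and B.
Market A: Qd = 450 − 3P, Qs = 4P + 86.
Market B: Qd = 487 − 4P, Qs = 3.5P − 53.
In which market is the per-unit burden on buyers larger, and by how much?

Market A, by €2.2.

Market A: pre-tax P* = €52, Q* = 294; post-tax Q = 258; per-unit burden on buyers = €12.
Market B: pre-tax P* = €72, Q* = 199; post-tax Q = 159.8; per-unit burden on buyers = €9.8.
Difference: €12 vs €9.8 → market A is larger by €2.2.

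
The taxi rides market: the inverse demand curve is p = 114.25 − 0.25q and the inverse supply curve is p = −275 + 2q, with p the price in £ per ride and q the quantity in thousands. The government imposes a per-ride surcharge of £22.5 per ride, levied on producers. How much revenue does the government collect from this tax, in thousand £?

Tax revenue = £3667.5 thousand.

Rewrite in direct form: qd = 457 − 4p and qs = 0.5p + 137.5.
Before the tax: set 457 − 4p = 0.5p + 137.5 → p* = £71, q* = 173.
With the tax collected from producers, supply shifts: qs = 0.5(p − 22.5) + 137.5.
New equilibrium: buyers pay £73.5, producers receive £51, q = 163. (Wedge: pb − ps = 22.5.)
Revenue = t · Q = 22.5 · 163 = £3667.5.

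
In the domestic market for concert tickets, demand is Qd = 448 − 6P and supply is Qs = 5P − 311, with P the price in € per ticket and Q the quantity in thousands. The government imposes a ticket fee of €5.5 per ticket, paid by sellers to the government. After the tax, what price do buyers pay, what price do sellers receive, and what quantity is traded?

Buyers pay €71.5; sellers receive €66; quantity = 19.

Without the tax, 448 − 6P = 5P − 311 gives 11P = 759, so P* = €69 and Q* = 34.
With the tax collected from sellers, supply shifts: Qs = 5(P − 5.5) − 311.
New equilibrium: buyers pay €71.5, sellers receive €66, Q = 19. (Wedge: Pb − Ps = 5.5.)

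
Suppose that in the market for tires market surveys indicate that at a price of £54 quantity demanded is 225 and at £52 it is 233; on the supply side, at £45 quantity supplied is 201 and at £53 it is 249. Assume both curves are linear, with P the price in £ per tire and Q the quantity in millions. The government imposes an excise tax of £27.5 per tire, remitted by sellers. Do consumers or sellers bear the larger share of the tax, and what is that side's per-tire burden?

Demand slope: (233 − 225)/(52 − 54) = -4, so Qd = 441 − 4P.
Supply slope: (249 − 201)/(53 − 45) = 6, so Qs = 6P − 69.
Without the tax, 441 − 4P = 6P − 69 gives 10P = 510, so P* = £51 and Q* = 237.
With the tax collected from sellers, supply shifts: Qs = 6(P − 27.5) − 69.
New equilibrium: consumers pay £67.5, sellers receive £40, Q = 171. (Wedge: Pb − Ps = 27.5.)
Per-tire burden: consumers £16.5, sellers £11.
Consumers take the larger share because demand is less price-elastic here (demand slope 4 vs supply slope 6).

Consumers bear the larger share: £16.5 per tire.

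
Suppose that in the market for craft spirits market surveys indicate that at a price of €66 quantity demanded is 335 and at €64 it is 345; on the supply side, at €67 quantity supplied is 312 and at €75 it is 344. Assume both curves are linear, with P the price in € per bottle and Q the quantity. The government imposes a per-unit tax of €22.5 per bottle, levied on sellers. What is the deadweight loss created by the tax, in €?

Demand slope: (345 − 335)/(64 − 66) = -5, so Qd = 665 − 5P.
Supply slope: (344 − 312)/(75 − 67) = 4, so Qs = 4P + 44.
Without the tax, 665 − 5P = 4P + 44 gives 9P = 621, so P* = €69 and Q* = 320.
With the tax collected from sellers, supply shifts: Qs = 4(P − 22.5) + 44.
New equilibrium: buyers pay €79, sellers receive €56.5, Q = 270. (Wedge: Pb − Ps = 22.5.)
Quantity falls by |ΔQ| = |320 − 270| = 50.
DWL = ½ · t · |ΔQ| = ½ · 22.5 · 50 = €562.5.

Deadweight loss = €562.5.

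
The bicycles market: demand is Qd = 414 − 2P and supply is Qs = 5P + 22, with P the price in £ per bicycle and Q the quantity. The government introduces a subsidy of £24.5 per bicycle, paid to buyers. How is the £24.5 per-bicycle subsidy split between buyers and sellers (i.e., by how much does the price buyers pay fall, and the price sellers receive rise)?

Before the subsidy: set 414 − 2P = 5P + 22 → P* = £56, Q* = 302.
With a per-unit subsidy paid to buyers, each effectively pays P − 24.5, so demand becomes Qd = 414 − 2(P − 24.5).
Solving gives Q = 337 with buyers paying £38.5 and sellers receiving £63 (the £24.5 wedge).
Gain to buyers: £17.5; to sellers: £7. (They sum to £24.5.)

Buyers gain £17.5 per bicycle; sellers gain £7 per bicycle.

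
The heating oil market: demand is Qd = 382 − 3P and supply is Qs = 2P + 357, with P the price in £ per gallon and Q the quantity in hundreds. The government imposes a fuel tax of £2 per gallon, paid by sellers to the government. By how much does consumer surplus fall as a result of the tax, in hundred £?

Consumer surplus falls by £292.64 hundred.

Before the tax: set 382 − 3P = 2P + 357 → P* = £5, Q* = 367.
With the tax collected from sellers, supply shifts: Qs = 2(P − 2) + 357.
New equilibrium: consumers pay £5.8, sellers receive £3.8, Q = 364.6. (Wedge: Pb − Ps = 2.)
ΔCS is the trapezoid between Q = 364.6 and Q = 367 of height £0.8: ½ · (367 + 364.6) · 0.8 = £292.64.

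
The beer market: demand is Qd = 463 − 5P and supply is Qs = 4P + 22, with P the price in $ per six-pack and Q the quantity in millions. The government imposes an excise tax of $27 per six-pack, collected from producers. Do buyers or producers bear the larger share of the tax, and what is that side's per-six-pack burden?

Before the tax: set 463 − 5P = 4P + 22 → P* = $49, Q* = 218.
With the tax collected from producers, supply shifts: Qs = 4(P − 27) + 22.
New equilibrium: buyers pay $61, producers receive $34, Q = 158. (Wedge: Pb − Ps = 27.)
Per-six-pack burden: buyers $12, producers $15.
Producers take the larger share because supply is less price-elastic here (demand slope 5 vs supply slope 4).
The less price-elastic side of the market bears the larger share of a per-unit tax.

Producers bear the larger share: $15 per six-pack.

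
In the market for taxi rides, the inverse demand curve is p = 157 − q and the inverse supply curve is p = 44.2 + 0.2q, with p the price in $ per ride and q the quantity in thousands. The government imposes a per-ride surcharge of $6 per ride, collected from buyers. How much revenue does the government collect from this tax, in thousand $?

Tax revenue = $534 thousand.

Rewrite in direct form: qd = 157 − p and qs = 5p − 221.
Without the tax, 157 − p = 5p − 221 gives 6p = 378, so p* = $63 and q* = 94.
With the tax collected from buyers, demand (in seller-price terms) shifts: qd = 157 − (p + 6).
New equilibrium: buyers pay $68, suppliers receive $62, q = 89. (Wedge: pb − ps = 6.)
Revenue = t · Q = 6 · 89 = $534.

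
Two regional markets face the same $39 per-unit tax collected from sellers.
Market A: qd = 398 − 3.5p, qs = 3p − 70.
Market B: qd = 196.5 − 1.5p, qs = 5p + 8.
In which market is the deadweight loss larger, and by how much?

Market A: pre-tax p* = $72, q* = 146; post-tax q = 83; deadweight loss = $1228.5.
Market B: pre-tax p* = $29, q* = 153; post-tax q = 108; deadweight loss = $877.5.
Difference: $1228.5 vs $877.5 → market A is larger by $351.

Market A, by $351.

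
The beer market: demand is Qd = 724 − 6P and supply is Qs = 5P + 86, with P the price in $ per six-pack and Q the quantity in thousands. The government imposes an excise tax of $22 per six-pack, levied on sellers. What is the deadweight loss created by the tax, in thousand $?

Without the tax, 724 − 6P = 5P + 86 gives 11P = 638, so P* = $58 and Q* = 376.
With the tax collected from sellers, supply shifts: Qs = 5(P − 22) + 86.
Solving gives Q = 316 with buyers paying $68 and sellers receiving $46 (the $22 wedge).
Quantity falls by |ΔQ| = |376 − 316| = 60.
DWL = ½ · t · |ΔQ| = ½ · 22 · 60 = $660.

Deadweight loss = $660 thousand.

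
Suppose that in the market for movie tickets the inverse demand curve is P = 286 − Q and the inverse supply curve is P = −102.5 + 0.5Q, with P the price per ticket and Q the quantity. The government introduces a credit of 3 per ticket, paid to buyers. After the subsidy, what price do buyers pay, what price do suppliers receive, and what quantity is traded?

Inverting to Q(P) form: Qd = 286 − P; Qs = 2P + 205.
Without the subsidy, 286 − P = 2P + 205 gives 3P = 81, so P* = 27 and Q* = 259.
With a per-unit subsidy paid to buyers, each effectively pays P − 3, so demand becomes Qd = 286 − (P − 3).
Solving gives Q = 261 with buyers paying 25 and suppliers receiving 28 (the 3 wedge).

Buyers pay 25; suppliers receive 28; quantity = 261.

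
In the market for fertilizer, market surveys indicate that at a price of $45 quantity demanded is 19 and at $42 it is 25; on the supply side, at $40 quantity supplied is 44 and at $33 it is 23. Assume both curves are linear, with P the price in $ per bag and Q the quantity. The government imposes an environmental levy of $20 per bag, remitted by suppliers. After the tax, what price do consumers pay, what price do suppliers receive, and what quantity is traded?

Demand slope: (25 − 19)/(42 − 45) = -2, so Qd = 109 − 2P.
Supply slope: (23 − 44)/(33 − 40) = 3, so Qs = 3P − 76.
Without the tax, 109 − 2P = 3P − 76 gives 5P = 185, so P* = $37 and Q* = 35.
With the tax collected from suppliers, supply shifts: Qs = 3(P − 20) − 76.
Solving gives Q = 11 with consumers paying $49 and suppliers receiving $29 (the $20 wedge).
The less price-elastic side of the market bears the larger share of a per-unit tax.

Consumers pay $49; suppliers receive $29; quantity = 11.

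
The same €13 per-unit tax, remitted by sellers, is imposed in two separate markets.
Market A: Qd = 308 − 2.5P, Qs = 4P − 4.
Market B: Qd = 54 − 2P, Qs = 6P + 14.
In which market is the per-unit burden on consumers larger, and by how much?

Market A: pre-tax P* = €48, Q* = 188; post-tax Q = 168; per-unit burden on consumers = €8.
Market B: pre-tax P* = €5, Q* = 44; post-tax Q = 24.5; per-unit burden on consumers = €9.75.
Difference: €8 vs €9.75 → market B is larger by €1.75.

Market B, by €1.75.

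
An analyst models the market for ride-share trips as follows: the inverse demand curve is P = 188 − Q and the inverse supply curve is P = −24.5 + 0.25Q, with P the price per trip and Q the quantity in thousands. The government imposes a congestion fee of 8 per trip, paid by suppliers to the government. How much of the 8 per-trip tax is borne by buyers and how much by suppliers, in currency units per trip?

Buyers bear 6.4 per trip; suppliers bear 1.6 per trip.

Rewrite in direct form: Qd = 188 − P and Qs = 4P + 98.
Before the tax: set 188 − P = 4P + 98 → P* = 18, Q* = 170.
With the tax collected from suppliers, supply shifts: Qs = 4(P − 8) + 98.
Solving gives Q = 163.6 with buyers paying 24.4 and suppliers receiving 16.4 (the 8 wedge).
Burden on buyers: 6.4; on suppliers: 1.6. (They sum to 8.)
The less price-elastic side of the market bears the larger share of a per-unit tax.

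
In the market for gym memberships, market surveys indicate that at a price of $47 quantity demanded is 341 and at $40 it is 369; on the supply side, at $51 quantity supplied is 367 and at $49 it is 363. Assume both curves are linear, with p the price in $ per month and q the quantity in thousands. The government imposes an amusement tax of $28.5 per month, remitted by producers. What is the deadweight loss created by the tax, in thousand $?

Demand slope: (369 − 341)/(40 − 47) = -4, so qd = 529 − 4p.
Supply slope: (363 − 367)/(49 − 51) = 2, so qs = 2p + 265.
Without the tax, 529 − 4p = 2p + 265 gives 6p = 264, so p* = $44 and q* = 353.
With the tax collected from producers, supply shifts: qs = 2(p − 28.5) + 265.
New equilibrium: consumers pay $53.5, producers receive $25, q = 315. (Wedge: pb − ps = 28.5.)
Quantity falls by |ΔQ| = |353 − 315| = 38.
DWL = ½ · t · |ΔQ| = ½ · 28.5 · 38 = $541.5.

Deadweight loss = $541.5 thousand.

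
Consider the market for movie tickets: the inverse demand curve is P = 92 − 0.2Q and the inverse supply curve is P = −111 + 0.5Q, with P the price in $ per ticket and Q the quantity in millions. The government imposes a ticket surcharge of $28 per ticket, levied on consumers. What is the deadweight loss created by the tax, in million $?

Deadweight loss = $560 million.

Rewrite in direct form: Qd = 460 − 5P and Qs = 2P + 222.
Before the tax: set 460 − 5P = 2P + 222 → P* = $34, Q* = 290.
With the tax collected from consumers, demand (in seller-price terms) shifts: Qd = 460 − 5(P + 28).
Solving gives Q = 250 with consumers paying $42 and suppliers receiving $14 (the $28 wedge).
Quantity falls by |ΔQ| = |290 − 250| = 40.
DWL = ½ · t · |ΔQ| = ½ · 28 · 40 = $560.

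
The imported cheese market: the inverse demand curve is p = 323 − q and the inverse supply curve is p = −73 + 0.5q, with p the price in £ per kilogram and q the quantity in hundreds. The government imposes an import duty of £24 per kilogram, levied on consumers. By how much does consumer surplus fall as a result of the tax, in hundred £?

Consumer surplus falls by £4096 hundred.

Inverting to q(p) form: qd = 323 − p; qs = 2p + 146.
Before the tax: set 323 − p = 2p + 146 → p* = £59, q* = 264.
With the tax collected from consumers, demand (in seller-price terms) shifts: qd = 323 − (p + 24).
Solving gives q = 248 with consumers paying £75 and producers receiving £51 (the £24 wedge).
ΔCS is the trapezoid between Q = 248 and Q = 264 of height £16: ½ · (264 + 248) · 16 = £4096.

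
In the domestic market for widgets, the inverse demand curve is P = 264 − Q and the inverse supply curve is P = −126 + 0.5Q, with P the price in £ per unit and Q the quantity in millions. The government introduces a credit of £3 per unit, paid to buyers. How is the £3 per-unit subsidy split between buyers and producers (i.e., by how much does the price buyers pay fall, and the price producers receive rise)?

Buyers gain £2 per unit; producers gain £1 per unit.

Rewrite in direct form: Qd = 264 − P and Qs = 2P + 252.
Before the subsidy: set 264 − P = 2P + 252 → P* = £4, Q* = 260.
With a per-unit subsidy paid to buyers, each effectively pays P − 3, so demand becomes Qd = 264 − (P − 3).
New equilibrium: buyers pay £2, producers receive £5, Q = 262. (Wedge: Pb − Ps = −3.)
Gain to buyers: £2; to producers: £1. (They sum to £3.)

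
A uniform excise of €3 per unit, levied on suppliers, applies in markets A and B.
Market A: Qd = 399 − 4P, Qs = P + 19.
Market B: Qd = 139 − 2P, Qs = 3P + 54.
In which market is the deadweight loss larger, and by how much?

Market B, by €1.8.

Market A: pre-tax P* = €76, Q* = 95; post-tax Q = 92.6; deadweight loss = €3.6.
Market B: pre-tax P* = €17, Q* = 105; post-tax Q = 101.4; deadweight loss = €5.4.
Difference: €3.6 vs €5.4 → market B is larger by €1.8.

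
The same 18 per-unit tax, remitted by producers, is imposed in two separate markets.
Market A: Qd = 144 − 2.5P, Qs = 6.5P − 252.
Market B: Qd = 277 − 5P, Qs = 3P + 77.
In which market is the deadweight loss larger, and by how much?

Market A: pre-tax P* = 44, Q* = 34; post-tax Q = 1.5; deadweight loss = 292.5.
Market B: pre-tax P* = 25, Q* = 152; post-tax Q = 118.25; deadweight loss = 303.75.
Difference: 292.5 vs 303.75 → market B is larger by 11.25.

Market B, by 11.25.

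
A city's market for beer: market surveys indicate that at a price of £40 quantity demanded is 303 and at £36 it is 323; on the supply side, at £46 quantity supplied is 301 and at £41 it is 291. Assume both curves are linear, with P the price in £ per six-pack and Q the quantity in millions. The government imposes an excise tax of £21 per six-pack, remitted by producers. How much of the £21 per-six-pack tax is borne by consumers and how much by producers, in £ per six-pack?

Consumers bear £6 per six-pack; producers bear £15 per six-pack.

Demand slope: (323 − 303)/(36 − 40) = -5, so Qd = 503 − 5P.
Supply slope: (291 − 301)/(41 − 46) = 2, so Qs = 2P + 209.
Without the tax, 503 − 5P = 2P + 209 gives 7P = 294, so P* = £42 and Q* = 293.
With the tax collected from producers, supply shifts: Qs = 2(P − 21) + 209.
Solving gives Q = 263 with consumers paying £48 and producers receiving £27 (the £21 wedge).
Burden on consumers: £6; on producers: £15. (They sum to £21.)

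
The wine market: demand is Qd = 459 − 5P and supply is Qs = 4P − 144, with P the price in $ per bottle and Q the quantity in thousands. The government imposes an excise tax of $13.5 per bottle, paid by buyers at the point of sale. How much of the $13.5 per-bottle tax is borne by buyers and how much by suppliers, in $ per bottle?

Buyers bear $6 per bottle; suppliers bear $7.5 per bottle.

Without the tax, 459 − 5P = 4P − 144 gives 9P = 603, so P* = $67 and Q* = 124.
With the tax collected from buyers, demand (in seller-price terms) shifts: Qd = 459 − 5(P + 13.5).
New equilibrium: buyers pay $73, suppliers receive $59.5, Q = 94. (Wedge: Pb − Ps = 13.5.)
Burden on buyers: $6; on suppliers: $7.5. (They sum to $13.5.)
The less price-elastic side of the market bears the larger share of a per-unit tax.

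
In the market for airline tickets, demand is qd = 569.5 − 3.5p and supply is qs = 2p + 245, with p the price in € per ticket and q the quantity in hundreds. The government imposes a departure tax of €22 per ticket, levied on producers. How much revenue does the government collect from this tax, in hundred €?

Tax revenue = €7370 hundred.

Without the tax, 569.5 − 3.5p = 2p + 245 gives 5.5p = 324.5, so p* = €59 and q* = 363.
With the tax collected from producers, supply shifts: qs = 2(p − 22) + 245.
Solving gives q = 335 with consumers paying €67 and producers receiving €45 (the €22 wedge).
Revenue = t · Q = 22 · 335 = €7370.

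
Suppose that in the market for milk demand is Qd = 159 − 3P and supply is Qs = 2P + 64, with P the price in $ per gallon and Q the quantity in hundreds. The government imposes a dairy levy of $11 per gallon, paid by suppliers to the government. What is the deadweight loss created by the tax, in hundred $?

Deadweight loss = $72.6 hundred.

Before the tax: set 159 − 3P = 2P + 64 → P* = $19, Q* = 102.
With the tax collected from suppliers, supply shifts: Qs = 2(P − 11) + 64.
Solving gives Q = 88.8 with buyers paying $23.4 and suppliers receiving $12.4 (the $11 wedge).
Quantity falls by |ΔQ| = |102 − 88.8| = 13.2.
DWL = ½ · t · |ΔQ| = ½ · 11 · 13.2 = $72.6.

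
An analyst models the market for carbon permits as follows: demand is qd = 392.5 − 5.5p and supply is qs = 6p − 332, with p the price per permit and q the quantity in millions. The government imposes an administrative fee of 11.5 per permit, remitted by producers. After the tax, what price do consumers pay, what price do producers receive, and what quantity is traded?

Consumers pay 69; producers receive 57.5; quantity = 13.

Without the tax, 392.5 − 5.5p = 6p − 332 gives 11.5p = 724.5, so p* = 63 and q* = 46.
With the tax collected from producers, supply shifts: qs = 6(p − 11.5) − 332.
New equilibrium: consumers pay 69, producers receive 57.5, q = 13. (Wedge: pb − ps = 11.5.)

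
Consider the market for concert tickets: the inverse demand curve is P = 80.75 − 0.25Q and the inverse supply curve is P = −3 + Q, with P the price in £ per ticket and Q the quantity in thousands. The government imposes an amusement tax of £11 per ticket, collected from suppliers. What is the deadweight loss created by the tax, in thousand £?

Inverting to Q(P) form: Qd = 323 − 4P; Qs = P + 3.
Without the tax, 323 − 4P = P + 3 gives 5P = 320, so P* = £64 and Q* = 67.
With the tax collected from suppliers, supply shifts: Qs = (P − 11) + 3.
New equilibrium: buyers pay £66.2, suppliers receive £55.2, Q = 58.2. (Wedge: Pb − Ps = 11.)
Quantity falls by |ΔQ| = |67 − 58.2| = 8.8.
DWL = ½ · t · |ΔQ| = ½ · 11 · 8.8 = £48.4.

Deadweight loss = £48.4 thousand.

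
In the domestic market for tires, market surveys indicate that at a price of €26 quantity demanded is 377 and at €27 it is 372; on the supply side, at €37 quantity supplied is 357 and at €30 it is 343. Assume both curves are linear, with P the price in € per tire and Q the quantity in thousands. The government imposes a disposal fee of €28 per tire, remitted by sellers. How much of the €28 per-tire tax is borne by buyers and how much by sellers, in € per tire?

Demand slope: (372 − 377)/(27 − 26) = -5, so Qd = 507 − 5P.
Supply slope: (343 − 357)/(30 − 37) = 2, so Qs = 2P + 283.
Without the tax, 507 − 5P = 2P + 283 gives 7P = 224, so P* = €32 and Q* = 347.
With the tax collected from sellers, supply shifts: Qs = 2(P − 28) + 283.
New equilibrium: buyers pay €40, sellers receive €12, Q = 307. (Wedge: Pb − Ps = 28.)
Burden on buyers: €8; on sellers: €20. (They sum to €28.)

Buyers bear €8 per tire; sellers bear €20 per tire.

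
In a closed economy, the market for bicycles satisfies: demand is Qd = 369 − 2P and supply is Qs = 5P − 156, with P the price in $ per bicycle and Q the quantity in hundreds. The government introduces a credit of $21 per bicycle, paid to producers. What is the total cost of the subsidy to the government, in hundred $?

Government outlay = $5229 hundred.

Before the subsidy: set 369 − 2P = 5P − 156 → P* = $75, Q* = 219.
With a per-unit subsidy paid to producers, each receives P + 21 per unit sold, so supply becomes Qs = 5(P + 21) − 156.
New equilibrium: consumers pay $60, producers receive $81, Q = 249. (Wedge: Pb − Ps = −21.)
Outlay = t · Q = 21 · 249 = $5229.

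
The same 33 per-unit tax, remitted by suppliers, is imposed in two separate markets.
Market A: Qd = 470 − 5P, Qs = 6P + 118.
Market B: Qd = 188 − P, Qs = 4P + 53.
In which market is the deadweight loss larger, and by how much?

Market A: pre-tax P* = 32, Q* = 310; post-tax Q = 220; deadweight loss = 1485.
Market B: pre-tax P* = 27, Q* = 161; post-tax Q = 134.6; deadweight loss = 435.6.
Difference: 1485 vs 435.6 → market A is larger by 1049.4.

Market A, by 1049.4.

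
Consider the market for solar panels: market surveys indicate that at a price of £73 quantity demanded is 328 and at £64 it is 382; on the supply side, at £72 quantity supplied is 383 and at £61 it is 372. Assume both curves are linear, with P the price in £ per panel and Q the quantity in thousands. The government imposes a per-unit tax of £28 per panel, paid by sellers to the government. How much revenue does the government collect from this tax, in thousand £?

Demand slope: (382 − 328)/(64 − 73) = -6, so Qd = 766 − 6P.
Supply slope: (372 − 383)/(61 − 72) = 1, so Qs = P + 311.
Before the tax: set 766 − 6P = P + 311 → P* = £65, Q* = 376.
With the tax collected from sellers, supply shifts: Qs = (P − 28) + 311.
New equilibrium: consumers pay £69, sellers receive £41, Q = 352. (Wedge: Pb − Ps = 28.)
Revenue = t · Q = 28 · 352 = £9856.

Tax revenue = £9856 thousand.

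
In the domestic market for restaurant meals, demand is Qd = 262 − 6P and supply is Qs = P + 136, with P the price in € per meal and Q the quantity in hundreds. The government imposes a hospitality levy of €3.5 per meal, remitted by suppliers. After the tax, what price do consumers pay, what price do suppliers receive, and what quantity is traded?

Consumers pay €18.5; suppliers receive €15; quantity = 151.

Without the tax, 262 − 6P = P + 136 gives 7P = 126, so P* = €18 and Q* = 154.
With the tax collected from suppliers, supply shifts: Qs = (P − 3.5) + 136.
New equilibrium: consumers pay €18.5, suppliers receive €15, Q = 151. (Wedge: Pb − Ps = 3.5.)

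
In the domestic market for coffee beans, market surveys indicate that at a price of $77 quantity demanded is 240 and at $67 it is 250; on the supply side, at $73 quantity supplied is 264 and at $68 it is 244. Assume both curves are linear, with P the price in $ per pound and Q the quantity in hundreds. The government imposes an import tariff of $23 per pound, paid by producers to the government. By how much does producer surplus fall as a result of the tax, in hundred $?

Producer surplus falls by $1098.48 hundred.

Demand slope: (250 − 240)/(67 − 77) = -1, so Qd = 317 − P.
Supply slope: (244 − 264)/(68 − 73) = 4, so Qs = 4P − 28.
Before the tax: set 317 − P = 4P − 28 → P* = $69, Q* = 248.
With the tax collected from producers, supply shifts: Qs = 4(P − 23) − 28.
Solving gives Q = 229.6 with buyers paying $87.4 and producers receiving $64.4 (the $23 wedge).
ΔPS is the trapezoid between Q = 229.6 and Q = 248 of height $4.6: ½ · (248 + 229.6) · 4.6 = $1098.48.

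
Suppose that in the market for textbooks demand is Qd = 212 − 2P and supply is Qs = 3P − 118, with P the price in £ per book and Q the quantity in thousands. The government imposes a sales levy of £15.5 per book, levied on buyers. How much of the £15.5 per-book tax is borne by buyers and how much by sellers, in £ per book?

Buyers bear £9.3 per book; sellers bear £6.2 per book.

Without the tax, 212 − 2P = 3P − 118 gives 5P = 330, so P* = £66 and Q* = 80.
With the tax collected from buyers, demand (in seller-price terms) shifts: Qd = 212 − 2(P + 15.5).
New equilibrium: buyers pay £75.3, sellers receive £59.8, Q = 61.4. (Wedge: Pb − Ps = 15.5.)
Burden on buyers: £9.3; on sellers: £6.2. (They sum to £15.5.)
The less price-elastic side of the market bears the larger share of a per-unit tax.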